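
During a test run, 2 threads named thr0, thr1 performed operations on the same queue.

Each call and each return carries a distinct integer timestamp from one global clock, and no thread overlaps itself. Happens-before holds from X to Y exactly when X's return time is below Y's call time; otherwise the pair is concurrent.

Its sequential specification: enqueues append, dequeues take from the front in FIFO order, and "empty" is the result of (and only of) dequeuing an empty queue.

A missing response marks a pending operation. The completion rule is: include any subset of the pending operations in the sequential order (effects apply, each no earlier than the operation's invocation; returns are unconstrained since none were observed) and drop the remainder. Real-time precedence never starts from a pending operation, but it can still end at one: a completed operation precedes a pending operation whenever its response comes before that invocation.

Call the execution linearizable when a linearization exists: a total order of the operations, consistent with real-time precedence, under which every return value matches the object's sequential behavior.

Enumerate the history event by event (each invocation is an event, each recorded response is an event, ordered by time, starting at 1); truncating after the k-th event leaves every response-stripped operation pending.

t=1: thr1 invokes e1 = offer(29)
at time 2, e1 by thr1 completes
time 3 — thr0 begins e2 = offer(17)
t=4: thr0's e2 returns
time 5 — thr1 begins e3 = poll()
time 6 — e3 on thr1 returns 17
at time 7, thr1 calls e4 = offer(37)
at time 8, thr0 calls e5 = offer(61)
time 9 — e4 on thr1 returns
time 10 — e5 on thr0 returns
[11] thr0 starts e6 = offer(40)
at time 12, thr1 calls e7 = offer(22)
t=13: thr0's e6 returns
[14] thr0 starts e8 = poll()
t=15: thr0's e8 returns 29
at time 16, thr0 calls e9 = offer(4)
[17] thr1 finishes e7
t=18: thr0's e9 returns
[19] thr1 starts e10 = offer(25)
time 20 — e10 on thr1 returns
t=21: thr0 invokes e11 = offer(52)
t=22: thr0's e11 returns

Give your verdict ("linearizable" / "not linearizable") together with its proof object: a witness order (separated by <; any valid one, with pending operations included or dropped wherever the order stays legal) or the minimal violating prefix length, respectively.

events 1..5 are fine; event 6 — the response of e3 at time 6 — makes the prefix non-linearizable
a single order respects real time; the 3 completed queue operations fail replay along it
for example e1, e2, e3 fails at step 3: e3 poll() → 17 is not legal there

not linearizable — minimal violating prefix: 6 events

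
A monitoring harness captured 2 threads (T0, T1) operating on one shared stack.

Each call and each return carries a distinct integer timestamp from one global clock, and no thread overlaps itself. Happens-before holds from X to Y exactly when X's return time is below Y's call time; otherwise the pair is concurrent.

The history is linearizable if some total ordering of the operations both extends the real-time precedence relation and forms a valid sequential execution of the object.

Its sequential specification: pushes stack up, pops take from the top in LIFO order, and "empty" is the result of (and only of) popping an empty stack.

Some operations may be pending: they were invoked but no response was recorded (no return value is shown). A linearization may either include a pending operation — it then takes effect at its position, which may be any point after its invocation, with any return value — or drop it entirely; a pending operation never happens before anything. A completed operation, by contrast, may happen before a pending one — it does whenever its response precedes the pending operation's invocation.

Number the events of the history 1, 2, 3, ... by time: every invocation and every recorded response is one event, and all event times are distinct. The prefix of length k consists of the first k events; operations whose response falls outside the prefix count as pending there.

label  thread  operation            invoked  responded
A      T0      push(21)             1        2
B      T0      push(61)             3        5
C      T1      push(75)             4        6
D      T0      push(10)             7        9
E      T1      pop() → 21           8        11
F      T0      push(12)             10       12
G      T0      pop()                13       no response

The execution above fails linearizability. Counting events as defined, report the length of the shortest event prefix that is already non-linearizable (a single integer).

events 1..10 are still linearizable — one witness is A, B, C, D:
after step 1 (A push(21)): stack <21>
after step 2 (B push(61)): stack <21,61>
after step 3 (C push(75)): stack <21,61,75>
after step 4 (D push(10)): stack <21,61,75,10>
event 11 — E's response, time 11 — after it, nothing linearizes
every completion of the 1 pending operation (F) was checked; none linearizes
take A, B, C, D, E (pending dropped): step 5 already fails, because E pop() → 21 cannot occur there
take A, B, C, E, D (pending dropped): step 4 already fails, because E pop() → 21 cannot occur there

11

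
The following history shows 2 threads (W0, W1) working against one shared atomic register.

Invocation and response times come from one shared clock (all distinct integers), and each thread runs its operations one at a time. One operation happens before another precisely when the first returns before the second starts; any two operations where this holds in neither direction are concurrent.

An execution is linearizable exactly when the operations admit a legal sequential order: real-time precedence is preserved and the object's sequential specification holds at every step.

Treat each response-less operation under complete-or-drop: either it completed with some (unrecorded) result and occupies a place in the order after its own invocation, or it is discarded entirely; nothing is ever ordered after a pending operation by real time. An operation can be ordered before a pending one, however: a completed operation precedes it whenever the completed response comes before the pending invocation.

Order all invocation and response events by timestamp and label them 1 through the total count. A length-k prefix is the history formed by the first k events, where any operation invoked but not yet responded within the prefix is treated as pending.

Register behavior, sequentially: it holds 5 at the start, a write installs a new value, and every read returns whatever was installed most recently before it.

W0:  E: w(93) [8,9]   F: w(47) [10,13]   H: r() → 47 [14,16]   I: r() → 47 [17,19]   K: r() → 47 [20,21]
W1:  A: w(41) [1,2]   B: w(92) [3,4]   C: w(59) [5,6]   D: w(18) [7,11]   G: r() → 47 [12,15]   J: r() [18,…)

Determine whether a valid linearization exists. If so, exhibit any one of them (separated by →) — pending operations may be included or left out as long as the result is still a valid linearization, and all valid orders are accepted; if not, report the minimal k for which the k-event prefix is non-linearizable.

1. A w(41), leaving value 41
2. B w(92), leaving value 92
3. C w(59), leaving value 59
4. D w(18), leaving value 18
5. E w(93), leaving value 93
6. F w(47), leaving value 47
7. G r() → 47, leaving value 47
8. H r() → 47, leaving value 47
9. I r() → 47, leaving value 47
10. J r() (pending, included), leaving value 47
11. K r() → 47, leaving value 47

linearizable — witness: A → B → C → D → E → F → G → H → I → J → K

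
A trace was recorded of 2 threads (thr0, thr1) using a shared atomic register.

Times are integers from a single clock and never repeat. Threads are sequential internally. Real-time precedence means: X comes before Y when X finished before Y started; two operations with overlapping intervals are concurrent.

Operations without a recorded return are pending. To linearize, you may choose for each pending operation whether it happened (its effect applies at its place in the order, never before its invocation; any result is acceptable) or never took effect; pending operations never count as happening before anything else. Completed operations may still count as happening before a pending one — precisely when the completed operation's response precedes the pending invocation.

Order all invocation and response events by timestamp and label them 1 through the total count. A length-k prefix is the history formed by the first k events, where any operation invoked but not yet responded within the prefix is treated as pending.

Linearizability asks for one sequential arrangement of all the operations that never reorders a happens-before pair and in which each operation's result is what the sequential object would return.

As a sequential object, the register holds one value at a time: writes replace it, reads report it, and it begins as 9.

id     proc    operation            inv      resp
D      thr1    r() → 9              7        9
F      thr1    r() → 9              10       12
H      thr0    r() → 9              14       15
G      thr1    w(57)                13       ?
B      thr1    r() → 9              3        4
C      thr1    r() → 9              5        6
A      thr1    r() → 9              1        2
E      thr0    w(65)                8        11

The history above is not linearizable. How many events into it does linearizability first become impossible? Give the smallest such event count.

one valid order for events 1..14 is A, B, C, D, F, E:
1. A r() → 9, leaving value 9
2. B r() → 9, leaving value 9
3. C r() → 9, leaving value 9
4. D r() → 9, leaving value 9
5. F r() → 9, leaving value 9
6. E w(65), leaving value 65
event 15 — H's response, time 15 — after it, nothing linearizes
completion choices over the 1 pending operation (G) were checked; none helps
e.g. A, B, C, D, E, F, H (pending dropped): illegal at step 6, since F r() → 9 cannot apply there
e.g. A, B, C, D, F, E, H (pending dropped): illegal at step 7, since H r() → 9 cannot apply there

15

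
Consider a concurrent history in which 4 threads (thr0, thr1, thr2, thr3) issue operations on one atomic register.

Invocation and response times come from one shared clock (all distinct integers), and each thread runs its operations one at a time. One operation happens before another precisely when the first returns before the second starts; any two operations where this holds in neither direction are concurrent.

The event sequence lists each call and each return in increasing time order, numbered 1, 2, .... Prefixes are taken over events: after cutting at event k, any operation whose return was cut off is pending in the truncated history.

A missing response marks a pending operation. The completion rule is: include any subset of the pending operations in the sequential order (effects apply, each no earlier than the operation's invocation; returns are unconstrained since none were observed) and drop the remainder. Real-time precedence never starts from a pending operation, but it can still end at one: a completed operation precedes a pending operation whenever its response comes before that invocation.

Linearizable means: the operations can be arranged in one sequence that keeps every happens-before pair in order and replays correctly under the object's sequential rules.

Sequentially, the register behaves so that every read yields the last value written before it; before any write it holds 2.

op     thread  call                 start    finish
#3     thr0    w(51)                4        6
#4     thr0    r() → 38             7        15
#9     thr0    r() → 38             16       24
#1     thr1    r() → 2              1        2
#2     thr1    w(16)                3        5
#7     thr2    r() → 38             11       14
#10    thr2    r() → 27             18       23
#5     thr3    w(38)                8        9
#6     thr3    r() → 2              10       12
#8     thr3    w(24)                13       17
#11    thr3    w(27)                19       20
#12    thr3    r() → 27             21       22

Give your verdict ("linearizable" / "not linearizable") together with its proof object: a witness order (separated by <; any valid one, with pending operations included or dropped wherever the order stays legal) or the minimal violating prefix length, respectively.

not linearizable — minimal violating prefix: 12 events

already the first 12 events (up to #6's response at time 12) admit no linearization; the first 11 still do
all 2 real-time-respecting orders fail — 5 completed atomic register operations, no legal replay
no completion choice of the 2 pending operations (#4, #7) rescues it — every subset was tried
e.g. #1, #2, #3, #5, #6 (pending dropped): illegal at step 5, since #6 r() → 2 cannot apply there
e.g. #1, #3, #2, #5, #6 (pending dropped): illegal at step 5, since #6 r() → 2 cannot apply there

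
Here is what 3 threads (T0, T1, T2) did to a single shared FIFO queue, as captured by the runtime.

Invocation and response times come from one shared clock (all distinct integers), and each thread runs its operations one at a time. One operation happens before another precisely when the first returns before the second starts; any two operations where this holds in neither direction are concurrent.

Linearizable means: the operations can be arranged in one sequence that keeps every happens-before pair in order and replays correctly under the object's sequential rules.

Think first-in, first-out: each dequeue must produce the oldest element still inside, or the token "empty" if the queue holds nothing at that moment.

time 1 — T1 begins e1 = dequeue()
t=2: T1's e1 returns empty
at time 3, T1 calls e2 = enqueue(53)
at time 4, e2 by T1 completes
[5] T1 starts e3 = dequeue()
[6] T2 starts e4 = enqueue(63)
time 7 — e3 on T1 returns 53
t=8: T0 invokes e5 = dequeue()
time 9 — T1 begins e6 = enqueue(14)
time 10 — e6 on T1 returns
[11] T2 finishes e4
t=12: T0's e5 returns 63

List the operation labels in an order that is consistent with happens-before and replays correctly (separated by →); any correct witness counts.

step 1: e1 dequeue() → empty — queue <>
step 2: e2 enqueue(53) — queue <53>
step 3: e3 dequeue() → 53 — queue <>
step 4: e4 enqueue(63) — queue <63>
step 5: e5 dequeue() → 63 — queue <>
step 6: e6 enqueue(14) — queue <14>

e1 → e2 → e3 → e4 → e5 → e6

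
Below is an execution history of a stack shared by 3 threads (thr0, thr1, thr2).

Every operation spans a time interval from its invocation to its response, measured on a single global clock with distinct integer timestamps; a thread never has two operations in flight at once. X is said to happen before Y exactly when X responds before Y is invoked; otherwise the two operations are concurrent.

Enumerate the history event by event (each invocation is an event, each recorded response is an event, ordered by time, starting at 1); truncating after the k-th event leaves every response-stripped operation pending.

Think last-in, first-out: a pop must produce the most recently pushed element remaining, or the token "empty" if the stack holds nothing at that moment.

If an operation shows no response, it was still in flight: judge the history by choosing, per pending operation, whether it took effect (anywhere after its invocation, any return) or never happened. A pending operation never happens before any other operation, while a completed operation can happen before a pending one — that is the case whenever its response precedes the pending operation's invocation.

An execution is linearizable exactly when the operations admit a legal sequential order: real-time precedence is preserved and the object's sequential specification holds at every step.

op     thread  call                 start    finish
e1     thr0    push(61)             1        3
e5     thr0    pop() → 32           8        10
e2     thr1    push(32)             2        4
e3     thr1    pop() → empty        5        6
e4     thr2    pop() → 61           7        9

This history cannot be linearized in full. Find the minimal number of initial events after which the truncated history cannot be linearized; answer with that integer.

events 1..5 are linearizable; a witness order is e1, e2:
after step 1 (e1 push(61)): stack <61>
after step 2 (e2 push(32)): stack <61,32>
with event 6 included (e3 responding at time 6), all real-time-consistent orders fail
for example e1, e2, e3 fails at step 3: e3 pop() → empty is not legal there
for example e2, e1, e3 fails at step 3: e3 pop() → empty is not legal there

6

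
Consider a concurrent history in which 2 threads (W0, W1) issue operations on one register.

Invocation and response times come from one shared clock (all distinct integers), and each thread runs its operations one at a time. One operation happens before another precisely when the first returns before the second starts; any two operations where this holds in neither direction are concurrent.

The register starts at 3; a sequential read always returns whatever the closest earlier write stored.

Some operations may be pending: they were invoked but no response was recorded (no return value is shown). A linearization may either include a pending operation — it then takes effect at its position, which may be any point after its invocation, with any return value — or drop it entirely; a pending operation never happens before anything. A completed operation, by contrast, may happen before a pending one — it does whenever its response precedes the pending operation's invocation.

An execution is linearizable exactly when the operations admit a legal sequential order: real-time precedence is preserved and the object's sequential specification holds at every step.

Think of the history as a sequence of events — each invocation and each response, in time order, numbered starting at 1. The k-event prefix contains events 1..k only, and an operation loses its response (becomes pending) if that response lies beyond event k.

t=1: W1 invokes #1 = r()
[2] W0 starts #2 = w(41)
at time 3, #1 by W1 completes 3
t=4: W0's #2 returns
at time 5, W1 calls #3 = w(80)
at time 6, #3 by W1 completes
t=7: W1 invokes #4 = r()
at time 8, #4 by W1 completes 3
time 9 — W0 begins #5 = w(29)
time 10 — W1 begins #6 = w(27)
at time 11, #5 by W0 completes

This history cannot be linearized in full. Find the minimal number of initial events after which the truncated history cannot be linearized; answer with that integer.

one valid order for events 1..7 is #1, #2, #3:
after step 1 (#1 r() → 3): value 3
after step 2 (#2 w(41)): value 41
after step 3 (#3 w(80)): value 80
include event 8 — #4 responding at 8 — and every candidate order breaks
take #1, #2, #3, #4: step 4 already fails, because #4 r() → 3 cannot occur there
take #2, #1, #3, #4: step 2 already fails, because #1 r() → 3 cannot occur there

8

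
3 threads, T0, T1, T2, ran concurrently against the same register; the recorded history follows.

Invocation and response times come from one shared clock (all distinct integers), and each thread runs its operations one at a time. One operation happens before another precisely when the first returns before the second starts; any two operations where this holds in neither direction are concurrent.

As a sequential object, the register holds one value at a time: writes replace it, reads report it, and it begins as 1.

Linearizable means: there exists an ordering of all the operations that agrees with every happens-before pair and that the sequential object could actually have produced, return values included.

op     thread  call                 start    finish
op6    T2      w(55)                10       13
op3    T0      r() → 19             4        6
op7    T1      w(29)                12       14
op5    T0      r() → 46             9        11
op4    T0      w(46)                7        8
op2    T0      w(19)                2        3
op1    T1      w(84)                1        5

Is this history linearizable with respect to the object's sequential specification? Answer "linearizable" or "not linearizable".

linearizable

one valid linearization: op1, op2, op3, op4, op5, op6, op7
after step 1 (op1 w(84)): value 84
after step 2 (op2 w(19)): value 19
after step 3 (op3 r() → 19): value 19
after step 4 (op4 w(46)): value 46
after step 5 (op5 r() → 46): value 46
after step 6 (op6 w(55)): value 55
after step 7 (op7 w(29)): value 29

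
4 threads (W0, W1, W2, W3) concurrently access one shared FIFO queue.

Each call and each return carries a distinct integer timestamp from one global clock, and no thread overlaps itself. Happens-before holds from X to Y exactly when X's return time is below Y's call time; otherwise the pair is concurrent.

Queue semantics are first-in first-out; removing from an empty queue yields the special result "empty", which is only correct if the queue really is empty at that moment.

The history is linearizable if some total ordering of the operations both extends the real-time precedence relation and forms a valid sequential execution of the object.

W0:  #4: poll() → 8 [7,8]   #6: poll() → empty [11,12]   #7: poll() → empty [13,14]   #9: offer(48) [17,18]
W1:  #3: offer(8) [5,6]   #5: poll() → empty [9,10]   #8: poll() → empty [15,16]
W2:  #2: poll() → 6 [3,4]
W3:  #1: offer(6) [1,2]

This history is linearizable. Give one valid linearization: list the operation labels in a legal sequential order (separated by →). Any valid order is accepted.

#1 → #2 → #3 → #4 → #5 → #6 → #7 → #8 → #9

after step 1 (#1 offer(6)): queue <6>
after step 2 (#2 poll() → 6): queue <>
after step 3 (#3 offer(8)): queue <8>
after step 4 (#4 poll() → 8): queue <>
after step 5 (#5 poll() → empty): queue <>
after step 6 (#6 poll() → empty): queue <>
after step 7 (#7 poll() → empty): queue <>
after step 8 (#8 poll() → empty): queue <>
after step 9 (#9 offer(48)): queue <48>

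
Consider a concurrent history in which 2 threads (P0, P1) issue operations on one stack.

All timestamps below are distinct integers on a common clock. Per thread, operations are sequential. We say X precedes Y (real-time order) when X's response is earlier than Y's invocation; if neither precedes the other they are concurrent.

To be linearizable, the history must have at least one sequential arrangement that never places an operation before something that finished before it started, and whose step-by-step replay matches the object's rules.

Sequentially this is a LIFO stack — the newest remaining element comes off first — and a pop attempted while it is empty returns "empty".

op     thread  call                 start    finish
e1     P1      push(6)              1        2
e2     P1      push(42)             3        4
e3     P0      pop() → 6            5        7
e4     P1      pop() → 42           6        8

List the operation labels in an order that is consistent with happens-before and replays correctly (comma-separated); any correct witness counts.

1. e1 push(6), leaving stack <6>
2. e2 push(42), leaving stack <6,42>
3. e4 pop() → 42, leaving stack <6>
4. e3 pop() → 6, leaving stack <>

e1, e2, e4, e3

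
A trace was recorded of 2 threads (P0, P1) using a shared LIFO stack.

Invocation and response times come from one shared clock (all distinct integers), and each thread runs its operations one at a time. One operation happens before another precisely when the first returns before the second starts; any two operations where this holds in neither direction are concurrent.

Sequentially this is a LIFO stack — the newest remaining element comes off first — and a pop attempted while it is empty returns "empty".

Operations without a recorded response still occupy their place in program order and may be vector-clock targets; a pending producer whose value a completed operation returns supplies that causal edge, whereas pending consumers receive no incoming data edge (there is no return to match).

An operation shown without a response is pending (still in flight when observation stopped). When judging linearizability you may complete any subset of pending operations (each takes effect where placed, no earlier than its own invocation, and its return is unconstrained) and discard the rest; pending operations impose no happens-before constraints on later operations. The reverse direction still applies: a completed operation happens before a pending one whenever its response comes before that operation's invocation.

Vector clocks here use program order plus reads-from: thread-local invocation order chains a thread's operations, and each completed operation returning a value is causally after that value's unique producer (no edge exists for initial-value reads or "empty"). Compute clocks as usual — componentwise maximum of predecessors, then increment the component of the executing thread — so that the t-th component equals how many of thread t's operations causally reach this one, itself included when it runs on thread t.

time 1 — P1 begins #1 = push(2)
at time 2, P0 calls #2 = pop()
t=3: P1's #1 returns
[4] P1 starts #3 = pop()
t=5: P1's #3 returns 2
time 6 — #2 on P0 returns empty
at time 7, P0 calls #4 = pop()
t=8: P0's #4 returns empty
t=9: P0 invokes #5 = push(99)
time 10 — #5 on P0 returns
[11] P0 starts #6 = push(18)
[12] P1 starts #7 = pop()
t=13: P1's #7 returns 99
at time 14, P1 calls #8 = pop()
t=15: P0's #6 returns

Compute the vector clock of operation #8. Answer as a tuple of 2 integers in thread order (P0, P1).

root op #1, invoked 1: fresh clock plus P1's own tick → (0, 1)
root op #2, invoked 2: fresh clock plus P0's own tick → (1, 0)
invoked at 4, #3 merges VC(#1)=(0, 1) and bumps P1's slot → (0, 2)
invoked at 7, #4 merges VC(#2)=(1, 0) and bumps P0's slot → (2, 0)
invoked at 9, #5 merges VC(#4)=(2, 0) and bumps P0's slot → (3, 0)
invoked at 11, #6 merges VC(#5)=(3, 0) and bumps P0's slot → (4, 0)
invoked at 12, #7 merges VC(#3)=(0, 2), VC(#5)=(3, 0) and bumps P1's slot → (3, 3)
invoked at 14, #8 merges VC(#7)=(3, 3) and bumps P1's slot → (3, 4)
target: VC(#8) = (3, 4)

(3, 4)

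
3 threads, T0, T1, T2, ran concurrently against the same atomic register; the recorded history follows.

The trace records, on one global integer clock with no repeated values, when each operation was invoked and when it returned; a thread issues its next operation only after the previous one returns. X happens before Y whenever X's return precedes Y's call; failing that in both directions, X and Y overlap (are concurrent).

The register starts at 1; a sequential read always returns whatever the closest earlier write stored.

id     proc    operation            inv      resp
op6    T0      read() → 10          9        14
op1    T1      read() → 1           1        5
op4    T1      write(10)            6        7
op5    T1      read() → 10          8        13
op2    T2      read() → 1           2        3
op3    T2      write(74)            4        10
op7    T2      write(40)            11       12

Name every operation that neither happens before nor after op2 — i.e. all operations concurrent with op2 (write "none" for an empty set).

op1

concurrent with op2 ([2,3]): every op whose interval crosses 2..3
op1 [1,5]: concurrent
op3 [4,10]: after
op4 [6,7]: after
op5 [8,13]: after
op6 [9,14]: after
op7 [11,12]: after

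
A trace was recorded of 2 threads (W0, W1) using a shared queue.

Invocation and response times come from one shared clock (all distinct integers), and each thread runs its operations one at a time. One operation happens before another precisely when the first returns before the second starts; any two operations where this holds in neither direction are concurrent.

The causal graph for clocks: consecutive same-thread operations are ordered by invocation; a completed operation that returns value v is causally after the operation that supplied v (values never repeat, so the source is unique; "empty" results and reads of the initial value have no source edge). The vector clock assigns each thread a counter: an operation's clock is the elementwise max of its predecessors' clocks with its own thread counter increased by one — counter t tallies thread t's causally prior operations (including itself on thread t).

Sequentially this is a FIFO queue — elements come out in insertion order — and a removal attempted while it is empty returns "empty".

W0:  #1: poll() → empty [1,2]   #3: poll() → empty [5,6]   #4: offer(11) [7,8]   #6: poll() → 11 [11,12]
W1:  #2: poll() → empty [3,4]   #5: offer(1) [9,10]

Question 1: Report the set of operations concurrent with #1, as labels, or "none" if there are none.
Answer: none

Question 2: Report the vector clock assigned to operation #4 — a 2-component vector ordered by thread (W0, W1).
Answer: (3, 0)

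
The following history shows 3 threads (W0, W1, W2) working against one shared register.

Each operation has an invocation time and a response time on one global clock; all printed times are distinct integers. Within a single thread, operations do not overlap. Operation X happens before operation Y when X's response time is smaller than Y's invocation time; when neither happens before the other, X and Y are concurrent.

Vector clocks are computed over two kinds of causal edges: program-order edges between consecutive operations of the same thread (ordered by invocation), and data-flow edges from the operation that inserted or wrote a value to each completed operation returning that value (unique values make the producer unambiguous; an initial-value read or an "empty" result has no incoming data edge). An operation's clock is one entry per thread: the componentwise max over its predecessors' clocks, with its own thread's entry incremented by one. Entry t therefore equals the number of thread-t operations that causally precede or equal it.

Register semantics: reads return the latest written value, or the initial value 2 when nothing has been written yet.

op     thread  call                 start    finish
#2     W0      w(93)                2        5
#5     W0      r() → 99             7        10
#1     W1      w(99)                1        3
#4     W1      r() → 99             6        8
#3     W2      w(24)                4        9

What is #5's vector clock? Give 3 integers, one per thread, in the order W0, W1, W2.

(2, 1, 0)

invoked at 4, #3 has no predecessors; its own W2 bump gives (0, 0, 1)
invoked at 1, #1 has no predecessors; its own W1 bump gives (0, 1, 0)
invoked at 2, #2 has no predecessors; its own W0 bump gives (1, 0, 0)
#4 (invocation 6): componentwise max over VC(#1)=(0, 1, 0), +1 at W1, giving (0, 2, 0)
#5 (invocation 7): componentwise max over VC(#1)=(0, 1, 0), VC(#2)=(1, 0, 0), +1 at W0, giving (2, 1, 0)
target: VC(#5) = (2, 1, 0)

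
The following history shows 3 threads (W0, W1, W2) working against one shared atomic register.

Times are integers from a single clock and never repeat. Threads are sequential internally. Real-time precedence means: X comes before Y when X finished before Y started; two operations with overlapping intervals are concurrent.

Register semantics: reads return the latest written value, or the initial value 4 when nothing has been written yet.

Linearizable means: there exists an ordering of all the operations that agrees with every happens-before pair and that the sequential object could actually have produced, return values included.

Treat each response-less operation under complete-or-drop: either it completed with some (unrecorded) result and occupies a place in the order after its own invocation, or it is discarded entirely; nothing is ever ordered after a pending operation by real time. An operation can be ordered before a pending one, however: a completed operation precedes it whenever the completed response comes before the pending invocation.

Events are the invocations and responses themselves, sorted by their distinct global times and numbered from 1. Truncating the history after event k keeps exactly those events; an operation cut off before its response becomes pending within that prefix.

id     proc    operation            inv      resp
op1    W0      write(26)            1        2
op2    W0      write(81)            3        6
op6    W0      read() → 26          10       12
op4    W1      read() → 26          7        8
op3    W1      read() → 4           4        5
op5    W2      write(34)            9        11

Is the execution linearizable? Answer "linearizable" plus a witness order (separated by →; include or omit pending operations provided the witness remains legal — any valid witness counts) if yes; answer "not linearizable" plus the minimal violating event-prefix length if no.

through event 4 a valid linearization exists; event 5 (op3 responding at time 5) ends that
the completed operations (2 total) allow one real-time order; the atomic register replay rejects it
including or dropping the 1 pending operation (op2) in any combination fails
for example op1, op3 (pending dropped) fails at step 2: op3 read() → 4 is not legal there

not linearizable — minimal violating prefix: 5 events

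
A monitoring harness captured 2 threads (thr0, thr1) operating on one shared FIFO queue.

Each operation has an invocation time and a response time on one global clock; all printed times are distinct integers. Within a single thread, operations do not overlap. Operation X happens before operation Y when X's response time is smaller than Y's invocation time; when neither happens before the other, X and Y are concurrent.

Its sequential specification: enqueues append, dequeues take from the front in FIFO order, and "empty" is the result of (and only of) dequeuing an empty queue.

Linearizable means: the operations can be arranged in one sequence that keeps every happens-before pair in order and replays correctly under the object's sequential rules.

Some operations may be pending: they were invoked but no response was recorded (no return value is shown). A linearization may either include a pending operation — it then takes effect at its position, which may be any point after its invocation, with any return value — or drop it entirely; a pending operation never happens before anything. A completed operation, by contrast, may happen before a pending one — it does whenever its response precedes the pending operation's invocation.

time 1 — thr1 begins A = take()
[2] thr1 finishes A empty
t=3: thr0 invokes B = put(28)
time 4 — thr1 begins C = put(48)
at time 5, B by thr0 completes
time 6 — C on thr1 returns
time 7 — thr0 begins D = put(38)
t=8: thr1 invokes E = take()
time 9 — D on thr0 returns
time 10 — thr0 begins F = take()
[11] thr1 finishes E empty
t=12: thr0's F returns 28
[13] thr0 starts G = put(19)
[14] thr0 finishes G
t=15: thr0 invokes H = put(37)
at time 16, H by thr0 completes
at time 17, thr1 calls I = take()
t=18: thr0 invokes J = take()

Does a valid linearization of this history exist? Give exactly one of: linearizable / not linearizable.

events 1..10 are fine; event 11 — the response of E at time 11 — makes the prefix non-linearizable
5 completed operations, 4 real-time-consistent orders — every FIFO queue replay fails
no completion choice of the 1 pending operation (F) rescues it — every subset was tried
e.g. A, B, C, D, E (pending dropped): illegal at step 5, since E take() → empty cannot apply there
e.g. A, B, C, E, D (pending dropped): illegal at step 4, since E take() → empty cannot apply there

not linearizable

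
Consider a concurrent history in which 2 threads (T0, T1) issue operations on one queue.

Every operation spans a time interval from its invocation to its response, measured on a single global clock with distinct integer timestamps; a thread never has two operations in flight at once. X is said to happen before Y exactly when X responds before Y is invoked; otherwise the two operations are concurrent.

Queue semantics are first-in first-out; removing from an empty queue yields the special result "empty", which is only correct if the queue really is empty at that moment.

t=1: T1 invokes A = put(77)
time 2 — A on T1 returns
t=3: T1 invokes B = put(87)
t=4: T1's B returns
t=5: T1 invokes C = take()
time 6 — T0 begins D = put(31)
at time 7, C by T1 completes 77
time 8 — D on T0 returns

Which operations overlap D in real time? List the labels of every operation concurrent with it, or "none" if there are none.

D runs from 6 to 8; window-overlapping ops are concurrent
A [1,2]: before
B [3,4]: before
C [5,7]: concurrent

C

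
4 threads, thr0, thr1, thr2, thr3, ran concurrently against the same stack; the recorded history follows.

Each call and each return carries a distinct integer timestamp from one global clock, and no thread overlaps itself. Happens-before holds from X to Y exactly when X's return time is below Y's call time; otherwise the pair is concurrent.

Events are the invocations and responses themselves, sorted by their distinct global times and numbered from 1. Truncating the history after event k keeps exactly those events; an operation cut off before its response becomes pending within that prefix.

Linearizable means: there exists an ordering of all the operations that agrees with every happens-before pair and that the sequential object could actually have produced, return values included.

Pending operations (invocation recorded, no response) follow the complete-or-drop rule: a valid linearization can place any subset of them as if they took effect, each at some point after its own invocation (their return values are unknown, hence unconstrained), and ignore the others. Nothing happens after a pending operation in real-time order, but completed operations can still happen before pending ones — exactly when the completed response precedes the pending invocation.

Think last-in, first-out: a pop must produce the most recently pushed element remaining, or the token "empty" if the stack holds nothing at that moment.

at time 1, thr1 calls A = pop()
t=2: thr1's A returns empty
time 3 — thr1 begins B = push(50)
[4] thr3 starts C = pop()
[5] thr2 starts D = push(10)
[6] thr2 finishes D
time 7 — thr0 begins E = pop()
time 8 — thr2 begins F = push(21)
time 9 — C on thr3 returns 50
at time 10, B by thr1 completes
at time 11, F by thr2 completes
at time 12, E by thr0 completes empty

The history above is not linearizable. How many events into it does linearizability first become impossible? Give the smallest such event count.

12

events 1..11 are linearizable; a witness order is A, B, C, D, E, F:
after step 1 (A pop() → empty): stack <>
after step 2 (B push(50)): stack <50>
after step 3 (C pop() → 50): stack <>
after step 4 (D push(10)): stack <10>
after step 5 (E pop() (pending, included)): stack <>
after step 6 (F push(21)): stack <21>
adding event 12 (E responds at 12) leaves no legal real-time order
for example A, B, C, D, E, F fails at step 5: E pop() → empty is not legal there
for example A, B, C, D, F, E fails at step 6: E pop() → empty is not legal there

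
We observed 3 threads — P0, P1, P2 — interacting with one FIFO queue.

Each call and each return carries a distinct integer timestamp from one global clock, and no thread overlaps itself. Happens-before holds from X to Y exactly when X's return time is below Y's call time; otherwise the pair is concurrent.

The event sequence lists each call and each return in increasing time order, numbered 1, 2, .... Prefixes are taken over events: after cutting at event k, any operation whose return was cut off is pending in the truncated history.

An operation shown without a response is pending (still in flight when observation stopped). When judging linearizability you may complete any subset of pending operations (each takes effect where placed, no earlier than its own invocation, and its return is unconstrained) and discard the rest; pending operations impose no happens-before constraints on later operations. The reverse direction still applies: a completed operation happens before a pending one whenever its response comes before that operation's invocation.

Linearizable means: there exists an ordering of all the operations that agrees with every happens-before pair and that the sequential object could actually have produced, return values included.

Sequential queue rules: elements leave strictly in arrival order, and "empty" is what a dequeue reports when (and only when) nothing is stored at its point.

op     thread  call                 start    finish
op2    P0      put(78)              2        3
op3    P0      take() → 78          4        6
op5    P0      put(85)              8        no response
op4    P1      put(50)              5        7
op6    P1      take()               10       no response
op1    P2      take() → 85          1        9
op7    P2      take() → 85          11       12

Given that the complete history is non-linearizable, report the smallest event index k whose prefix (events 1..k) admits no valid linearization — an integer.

events 1..8 are linearizable, e.g. via op1, op2, op3, op4:
step 1: op1 take() (pending, included) — queue <>
step 2: op2 put(78) — queue <78>
step 3: op3 take() → 78 — queue <>
step 4: op4 put(50) — queue <50>
at event 9 (op1's time-9 response) nothing linearizes any more
include/drop combinations of the 1 pending operation (op5) were all tried; none helps
sample order op1, op2, op3, op4 (pending dropped) stalls at step 1 — op1 take() → 85 has no legal effect
sample order op1, op2, op4, op3 (pending dropped) stalls at step 1 — op1 take() → 85 has no legal effect

9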